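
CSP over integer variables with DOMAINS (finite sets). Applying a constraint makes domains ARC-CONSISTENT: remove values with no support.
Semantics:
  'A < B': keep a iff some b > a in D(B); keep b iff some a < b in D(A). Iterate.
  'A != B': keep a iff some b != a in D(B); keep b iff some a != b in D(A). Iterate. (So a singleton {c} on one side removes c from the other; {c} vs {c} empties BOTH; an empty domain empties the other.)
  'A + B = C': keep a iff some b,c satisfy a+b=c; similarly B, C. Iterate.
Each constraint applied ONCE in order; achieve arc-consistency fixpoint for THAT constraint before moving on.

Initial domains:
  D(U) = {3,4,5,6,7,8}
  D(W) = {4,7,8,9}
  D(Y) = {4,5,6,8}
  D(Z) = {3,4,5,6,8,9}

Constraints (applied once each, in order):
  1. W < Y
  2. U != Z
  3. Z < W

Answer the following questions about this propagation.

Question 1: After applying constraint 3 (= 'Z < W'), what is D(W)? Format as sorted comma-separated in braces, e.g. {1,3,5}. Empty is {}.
Constraint 1 (W < Y) on D(W)={4,7,8,9} D(Y)={4,5,6,8}: W {4,7,8,9}->{4,7}; Y {4,5,6,8}->{5,6,8}
Constraint 2 (U != Z) on D(U)={3,4,5,6,7,8} D(Z)={3,4,5,6,8,9}: no change
Constraint 3 (Z < W) on D(Z)={3,4,5,6,8,9} D(W)={4,7}: Z {3,4,5,6,8,9}->{3,4,5,6}
So after constraint 3: D(W) = {4,7}

Answer: {4,7}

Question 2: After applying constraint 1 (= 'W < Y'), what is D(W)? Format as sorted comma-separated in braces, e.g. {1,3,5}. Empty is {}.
Constraint 1 (W < Y) on D(W)={4,7,8,9} D(Y)={4,5,6,8}: W {4,7,8,9}->{4,7}; Y {4,5,6,8}->{5,6,8}
So after constraint 1: D(W) = {4,7}

Answer: {4,7}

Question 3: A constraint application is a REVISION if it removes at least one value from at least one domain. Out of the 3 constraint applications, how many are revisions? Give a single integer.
Constraint 1 (W < Y) on D(W)={4,7,8,9} D(Y)={4,5,6,8}: W {4,7,8,9}->{4,7}; Y {4,5,6,8}->{5,6,8} => REVISION
Constraint 2 (U != Z) on D(U)={3,4,5,6,7,8} D(Z)={3,4,5,6,8,9}: no change => not a revision
Constraint 3 (Z < W) on D(Z)={3,4,5,6,8,9} D(W)={4,7}: Z {3,4,5,6,8,9}->{3,4,5,6} => REVISION
Total revisions = 2

Answer: 2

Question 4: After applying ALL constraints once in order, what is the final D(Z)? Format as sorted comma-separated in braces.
Answer: {3,4,5,6}

Derivation:
Constraint 1 (W < Y) on D(W)={4,7,8,9} D(Y)={4,5,6,8}: W {4,7,8,9}->{4,7}; Y {4,5,6,8}->{5,6,8}
Constraint 2 (U != Z) on D(U)={3,4,5,6,7,8} D(Z)={3,4,5,6,8,9}: no change
Constraint 3 (Z < W) on D(Z)={3,4,5,6,8,9} D(W)={4,7}: Z {3,4,5,6,8,9}->{3,4,5,6}
So after all 3 constraints: D(Z) = {3,4,5,6}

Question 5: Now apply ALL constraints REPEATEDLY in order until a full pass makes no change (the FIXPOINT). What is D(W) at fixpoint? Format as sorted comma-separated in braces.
pass 0 (initial): D(W)={4,7,8,9}
pass 1: W {4,7,8,9}->{4,7}; Y {4,5,6,8}->{5,6,8}; Z {3,4,5,6,8,9}->{3,4,5,6}
pass 2: no change
Fixpoint after 2 passes: D(W) = {4,7}

Answer: {4,7}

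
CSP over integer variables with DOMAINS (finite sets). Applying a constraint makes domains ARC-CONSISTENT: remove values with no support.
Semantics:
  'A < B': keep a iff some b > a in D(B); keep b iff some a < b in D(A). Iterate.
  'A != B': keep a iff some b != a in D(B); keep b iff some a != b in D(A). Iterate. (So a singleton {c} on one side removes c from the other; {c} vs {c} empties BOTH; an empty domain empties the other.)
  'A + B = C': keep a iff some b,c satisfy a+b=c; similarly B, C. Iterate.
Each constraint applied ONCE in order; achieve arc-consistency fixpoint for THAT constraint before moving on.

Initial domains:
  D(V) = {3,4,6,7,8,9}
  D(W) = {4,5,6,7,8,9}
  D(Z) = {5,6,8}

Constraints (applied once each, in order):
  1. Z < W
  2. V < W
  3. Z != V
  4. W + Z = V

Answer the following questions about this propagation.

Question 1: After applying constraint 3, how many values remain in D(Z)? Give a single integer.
Constraint 1 (Z < W) on D(Z)={5,6,8} D(W)={4,5,6,7,8,9}: W {4,5,6,7,8,9}->{6,7,8,9}
Constraint 2 (V < W) on D(V)={3,4,6,7,8,9} D(W)={6,7,8,9}: V {3,4,6,7,8,9}->{3,4,6,7,8}
Constraint 3 (Z != V) on D(Z)={5,6,8} D(V)={3,4,6,7,8}: no change
So after constraint 3: D(Z)={5,6,8}, size = 3

Answer: 3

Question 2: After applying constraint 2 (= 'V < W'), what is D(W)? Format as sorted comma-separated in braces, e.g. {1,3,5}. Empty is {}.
Answer: {6,7,8,9}

Derivation:
Constraint 1 (Z < W) on D(Z)={5,6,8} D(W)={4,5,6,7,8,9}: W {4,5,6,7,8,9}->{6,7,8,9}
Constraint 2 (V < W) on D(V)={3,4,6,7,8,9} D(W)={6,7,8,9}: V {3,4,6,7,8,9}->{3,4,6,7,8}
So after constraint 2: D(W) = {6,7,8,9}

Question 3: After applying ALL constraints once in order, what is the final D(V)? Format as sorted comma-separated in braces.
Constraint 1 (Z < W) on D(Z)={5,6,8} D(W)={4,5,6,7,8,9}: W {4,5,6,7,8,9}->{6,7,8,9}
Constraint 2 (V < W) on D(V)={3,4,6,7,8,9} D(W)={6,7,8,9}: V {3,4,6,7,8,9}->{3,4,6,7,8}
Constraint 3 (Z != V) on D(Z)={5,6,8} D(V)={3,4,6,7,8}: no change
Constraint 4 (W + Z = V) on D(W)={6,7,8,9} D(Z)={5,6,8} D(V)={3,4,6,7,8}: W {6,7,8,9}->{}; Z {5,6,8}->{}; V {3,4,6,7,8}->{}
So after all 4 constraints: D(V) = {}

Answer: {}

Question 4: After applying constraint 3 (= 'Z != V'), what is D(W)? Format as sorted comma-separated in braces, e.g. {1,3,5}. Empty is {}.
Constraint 1 (Z < W) on D(Z)={5,6,8} D(W)={4,5,6,7,8,9}: W {4,5,6,7,8,9}->{6,7,8,9}
Constraint 2 (V < W) on D(V)={3,4,6,7,8,9} D(W)={6,7,8,9}: V {3,4,6,7,8,9}->{3,4,6,7,8}
Constraint 3 (Z != V) on D(Z)={5,6,8} D(V)={3,4,6,7,8}: no change
So after constraint 3: D(W) = {6,7,8,9}

Answer: {6,7,8,9}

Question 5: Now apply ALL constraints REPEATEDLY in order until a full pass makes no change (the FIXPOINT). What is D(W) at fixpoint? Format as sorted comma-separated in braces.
Answer: {}

Derivation:
pass 0 (initial): D(W)={4,5,6,7,8,9}
pass 1: V {3,4,6,7,8,9}->{}; W {4,5,6,7,8,9}->{}; Z {5,6,8}->{}
pass 2: no change
Fixpoint after 2 passes: D(W) = {}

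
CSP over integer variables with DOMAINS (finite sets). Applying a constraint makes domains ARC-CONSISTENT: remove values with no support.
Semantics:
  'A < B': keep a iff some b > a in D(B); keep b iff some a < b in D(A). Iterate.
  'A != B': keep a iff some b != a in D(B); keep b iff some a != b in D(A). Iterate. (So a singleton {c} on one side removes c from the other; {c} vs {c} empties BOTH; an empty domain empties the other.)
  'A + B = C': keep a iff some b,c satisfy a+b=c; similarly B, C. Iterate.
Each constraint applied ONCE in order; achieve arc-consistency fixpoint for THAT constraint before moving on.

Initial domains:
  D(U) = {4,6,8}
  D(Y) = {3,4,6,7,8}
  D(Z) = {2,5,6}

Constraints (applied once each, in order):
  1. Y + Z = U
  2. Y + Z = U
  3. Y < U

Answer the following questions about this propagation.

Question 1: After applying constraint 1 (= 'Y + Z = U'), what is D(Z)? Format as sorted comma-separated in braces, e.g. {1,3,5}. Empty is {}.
Answer: {2,5}

Derivation:
Constraint 1 (Y + Z = U) on D(Y)={3,4,6,7,8} D(Z)={2,5,6} D(U)={4,6,8}: Y {3,4,6,7,8}->{3,4,6}; Z {2,5,6}->{2,5}; U {4,6,8}->{6,8}
So after constraint 1: D(Z) = {2,5}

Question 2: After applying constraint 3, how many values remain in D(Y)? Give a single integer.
Answer: 3

Derivation:
Constraint 1 (Y + Z = U) on D(Y)={3,4,6,7,8} D(Z)={2,5,6} D(U)={4,6,8}: Y {3,4,6,7,8}->{3,4,6}; Z {2,5,6}->{2,5}; U {4,6,8}->{6,8}
Constraint 2 (Y + Z = U) on D(Y)={3,4,6} D(Z)={2,5} D(U)={6,8}: no change
Constraint 3 (Y < U) on D(Y)={3,4,6} D(U)={6,8}: no change
So after constraint 3: D(Y)={3,4,6}, size = 3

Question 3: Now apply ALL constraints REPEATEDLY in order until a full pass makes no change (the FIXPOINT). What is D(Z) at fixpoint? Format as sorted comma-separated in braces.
pass 0 (initial): D(Z)={2,5,6}
pass 1: U {4,6,8}->{6,8}; Y {3,4,6,7,8}->{3,4,6}; Z {2,5,6}->{2,5}
pass 2: no change
Fixpoint after 2 passes: D(Z) = {2,5}

Answer: {2,5}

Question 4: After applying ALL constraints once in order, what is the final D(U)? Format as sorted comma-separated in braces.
Answer: {6,8}

Derivation:
Constraint 1 (Y + Z = U) on D(Y)={3,4,6,7,8} D(Z)={2,5,6} D(U)={4,6,8}: Y {3,4,6,7,8}->{3,4,6}; Z {2,5,6}->{2,5}; U {4,6,8}->{6,8}
Constraint 2 (Y + Z = U) on D(Y)={3,4,6} D(Z)={2,5} D(U)={6,8}: no change
Constraint 3 (Y < U) on D(Y)={3,4,6} D(U)={6,8}: no change
So after all 3 constraints: D(U) = {6,8}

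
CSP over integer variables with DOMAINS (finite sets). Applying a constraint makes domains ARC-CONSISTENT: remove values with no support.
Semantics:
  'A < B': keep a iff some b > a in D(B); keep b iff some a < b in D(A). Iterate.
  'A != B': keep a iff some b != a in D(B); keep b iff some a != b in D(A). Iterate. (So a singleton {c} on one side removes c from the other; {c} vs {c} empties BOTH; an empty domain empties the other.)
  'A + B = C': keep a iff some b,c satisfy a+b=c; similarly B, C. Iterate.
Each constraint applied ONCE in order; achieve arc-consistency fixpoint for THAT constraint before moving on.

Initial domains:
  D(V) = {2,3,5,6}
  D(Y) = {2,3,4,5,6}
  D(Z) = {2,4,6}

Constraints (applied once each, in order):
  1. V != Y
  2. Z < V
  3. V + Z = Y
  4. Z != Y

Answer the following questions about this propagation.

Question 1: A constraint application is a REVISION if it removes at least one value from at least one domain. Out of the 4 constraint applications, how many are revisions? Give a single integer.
Answer: 2

Derivation:
Constraint 1 (V != Y) on D(V)={2,3,5,6} D(Y)={2,3,4,5,6}: no change => not a revision
Constraint 2 (Z < V) on D(Z)={2,4,6} D(V)={2,3,5,6}: Z {2,4,6}->{2,4}; V {2,3,5,6}->{3,5,6} => REVISION
Constraint 3 (V + Z = Y) on D(V)={3,5,6} D(Z)={2,4} D(Y)={2,3,4,5,6}: V {3,5,6}->{3}; Z {2,4}->{2}; Y {2,3,4,5,6}->{5} => REVISION
Constraint 4 (Z != Y) on D(Z)={2} D(Y)={5}: no change => not a revision
Total revisions = 2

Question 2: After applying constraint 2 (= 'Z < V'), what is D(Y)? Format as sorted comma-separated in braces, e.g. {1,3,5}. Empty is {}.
Answer: {2,3,4,5,6}

Derivation:
Constraint 1 (V != Y) on D(V)={2,3,5,6} D(Y)={2,3,4,5,6}: no change
Constraint 2 (Z < V) on D(Z)={2,4,6} D(V)={2,3,5,6}: Z {2,4,6}->{2,4}; V {2,3,5,6}->{3,5,6}
So after constraint 2: D(Y) = {2,3,4,5,6}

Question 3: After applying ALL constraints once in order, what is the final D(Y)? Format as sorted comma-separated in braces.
Answer: {5}

Derivation:
Constraint 1 (V != Y) on D(V)={2,3,5,6} D(Y)={2,3,4,5,6}: no change
Constraint 2 (Z < V) on D(Z)={2,4,6} D(V)={2,3,5,6}: Z {2,4,6}->{2,4}; V {2,3,5,6}->{3,5,6}
Constraint 3 (V + Z = Y) on D(V)={3,5,6} D(Z)={2,4} D(Y)={2,3,4,5,6}: V {3,5,6}->{3}; Z {2,4}->{2}; Y {2,3,4,5,6}->{5}
Constraint 4 (Z != Y) on D(Z)={2} D(Y)={5}: no change
So after all 4 constraints: D(Y) = {5}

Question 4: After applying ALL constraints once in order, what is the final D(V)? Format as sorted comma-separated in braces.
Answer: {3}

Derivation:
Constraint 1 (V != Y) on D(V)={2,3,5,6} D(Y)={2,3,4,5,6}: no change
Constraint 2 (Z < V) on D(Z)={2,4,6} D(V)={2,3,5,6}: Z {2,4,6}->{2,4}; V {2,3,5,6}->{3,5,6}
Constraint 3 (V + Z = Y) on D(V)={3,5,6} D(Z)={2,4} D(Y)={2,3,4,5,6}: V {3,5,6}->{3}; Z {2,4}->{2}; Y {2,3,4,5,6}->{5}
Constraint 4 (Z != Y) on D(Z)={2} D(Y)={5}: no change
So after all 4 constraints: D(V) = {3}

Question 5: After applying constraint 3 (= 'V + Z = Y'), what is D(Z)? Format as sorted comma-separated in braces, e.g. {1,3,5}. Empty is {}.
Constraint 1 (V != Y) on D(V)={2,3,5,6} D(Y)={2,3,4,5,6}: no change
Constraint 2 (Z < V) on D(Z)={2,4,6} D(V)={2,3,5,6}: Z {2,4,6}->{2,4}; V {2,3,5,6}->{3,5,6}
Constraint 3 (V + Z = Y) on D(V)={3,5,6} D(Z)={2,4} D(Y)={2,3,4,5,6}: V {3,5,6}->{3}; Z {2,4}->{2}; Y {2,3,4,5,6}->{5}
So after constraint 3: D(Z) = {2}

Answer: {2}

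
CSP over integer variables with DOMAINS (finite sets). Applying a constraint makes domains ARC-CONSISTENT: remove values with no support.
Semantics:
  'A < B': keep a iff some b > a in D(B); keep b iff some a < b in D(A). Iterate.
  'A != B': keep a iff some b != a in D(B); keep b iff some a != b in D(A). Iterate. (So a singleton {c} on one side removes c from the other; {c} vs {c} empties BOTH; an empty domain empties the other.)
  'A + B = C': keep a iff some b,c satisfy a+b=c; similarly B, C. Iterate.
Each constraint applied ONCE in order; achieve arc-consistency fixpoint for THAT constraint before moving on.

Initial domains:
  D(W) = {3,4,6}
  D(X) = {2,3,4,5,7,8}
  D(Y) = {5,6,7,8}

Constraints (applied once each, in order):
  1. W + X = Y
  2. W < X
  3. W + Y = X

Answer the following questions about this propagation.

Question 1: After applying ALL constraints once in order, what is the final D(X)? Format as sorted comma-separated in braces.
Answer: {}

Derivation:
Constraint 1 (W + X = Y) on D(W)={3,4,6} D(X)={2,3,4,5,7,8} D(Y)={5,6,7,8}: X {2,3,4,5,7,8}->{2,3,4,5}
Constraint 2 (W < X) on D(W)={3,4,6} D(X)={2,3,4,5}: W {3,4,6}->{3,4}; X {2,3,4,5}->{4,5}
Constraint 3 (W + Y = X) on D(W)={3,4} D(Y)={5,6,7,8} D(X)={4,5}: W {3,4}->{}; Y {5,6,7,8}->{}; X {4,5}->{}
So after all 3 constraints: D(X) = {}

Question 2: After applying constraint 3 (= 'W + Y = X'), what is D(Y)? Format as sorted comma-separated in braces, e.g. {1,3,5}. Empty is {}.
Constraint 1 (W + X = Y) on D(W)={3,4,6} D(X)={2,3,4,5,7,8} D(Y)={5,6,7,8}: X {2,3,4,5,7,8}->{2,3,4,5}
Constraint 2 (W < X) on D(W)={3,4,6} D(X)={2,3,4,5}: W {3,4,6}->{3,4}; X {2,3,4,5}->{4,5}
Constraint 3 (W + Y = X) on D(W)={3,4} D(Y)={5,6,7,8} D(X)={4,5}: W {3,4}->{}; Y {5,6,7,8}->{}; X {4,5}->{}
So after constraint 3: D(Y) = {}

Answer: {}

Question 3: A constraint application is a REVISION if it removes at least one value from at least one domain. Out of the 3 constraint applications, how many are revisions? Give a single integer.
Constraint 1 (W + X = Y) on D(W)={3,4,6} D(X)={2,3,4,5,7,8} D(Y)={5,6,7,8}: X {2,3,4,5,7,8}->{2,3,4,5} => REVISION
Constraint 2 (W < X) on D(W)={3,4,6} D(X)={2,3,4,5}: W {3,4,6}->{3,4}; X {2,3,4,5}->{4,5} => REVISION
Constraint 3 (W + Y = X) on D(W)={3,4} D(Y)={5,6,7,8} D(X)={4,5}: W {3,4}->{}; Y {5,6,7,8}->{}; X {4,5}->{} => REVISION
Total revisions = 3

Answer: 3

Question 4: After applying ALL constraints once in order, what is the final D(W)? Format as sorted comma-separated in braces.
Answer: {}

Derivation:
Constraint 1 (W + X = Y) on D(W)={3,4,6} D(X)={2,3,4,5,7,8} D(Y)={5,6,7,8}: X {2,3,4,5,7,8}->{2,3,4,5}
Constraint 2 (W < X) on D(W)={3,4,6} D(X)={2,3,4,5}: W {3,4,6}->{3,4}; X {2,3,4,5}->{4,5}
Constraint 3 (W + Y = X) on D(W)={3,4} D(Y)={5,6,7,8} D(X)={4,5}: W {3,4}->{}; Y {5,6,7,8}->{}; X {4,5}->{}
So after all 3 constraints: D(W) = {}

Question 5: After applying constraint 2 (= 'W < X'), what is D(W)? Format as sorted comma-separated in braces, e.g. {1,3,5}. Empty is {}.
Constraint 1 (W + X = Y) on D(W)={3,4,6} D(X)={2,3,4,5,7,8} D(Y)={5,6,7,8}: X {2,3,4,5,7,8}->{2,3,4,5}
Constraint 2 (W < X) on D(W)={3,4,6} D(X)={2,3,4,5}: W {3,4,6}->{3,4}; X {2,3,4,5}->{4,5}
So after constraint 2: D(W) = {3,4}

Answer: {3,4}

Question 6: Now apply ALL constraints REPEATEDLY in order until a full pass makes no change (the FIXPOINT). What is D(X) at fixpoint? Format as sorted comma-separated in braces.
pass 0 (initial): D(X)={2,3,4,5,7,8}
pass 1: W {3,4,6}->{}; X {2,3,4,5,7,8}->{}; Y {5,6,7,8}->{}
pass 2: no change
Fixpoint after 2 passes: D(X) = {}

Answer: {}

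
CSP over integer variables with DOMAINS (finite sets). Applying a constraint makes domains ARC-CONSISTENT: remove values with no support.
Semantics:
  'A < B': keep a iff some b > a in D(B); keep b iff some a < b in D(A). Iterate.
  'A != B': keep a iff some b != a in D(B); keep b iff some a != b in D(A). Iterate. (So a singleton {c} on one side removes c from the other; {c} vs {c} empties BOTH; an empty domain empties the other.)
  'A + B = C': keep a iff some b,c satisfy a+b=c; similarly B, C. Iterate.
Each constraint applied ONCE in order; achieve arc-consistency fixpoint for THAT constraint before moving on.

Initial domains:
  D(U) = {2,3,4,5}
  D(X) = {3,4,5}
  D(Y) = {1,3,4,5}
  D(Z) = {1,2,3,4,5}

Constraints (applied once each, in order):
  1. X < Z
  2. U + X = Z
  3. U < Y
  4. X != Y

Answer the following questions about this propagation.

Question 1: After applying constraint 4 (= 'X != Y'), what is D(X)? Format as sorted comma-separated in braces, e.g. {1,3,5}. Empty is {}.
Constraint 1 (X < Z) on D(X)={3,4,5} D(Z)={1,2,3,4,5}: X {3,4,5}->{3,4}; Z {1,2,3,4,5}->{4,5}
Constraint 2 (U + X = Z) on D(U)={2,3,4,5} D(X)={3,4} D(Z)={4,5}: U {2,3,4,5}->{2}; X {3,4}->{3}; Z {4,5}->{5}
Constraint 3 (U < Y) on D(U)={2} D(Y)={1,3,4,5}: Y {1,3,4,5}->{3,4,5}
Constraint 4 (X != Y) on D(X)={3} D(Y)={3,4,5}: Y {3,4,5}->{4,5}
So after constraint 4: D(X) = {3}

Answer: {3}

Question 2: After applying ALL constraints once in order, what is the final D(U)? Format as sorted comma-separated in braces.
Answer: {2}

Derivation:
Constraint 1 (X < Z) on D(X)={3,4,5} D(Z)={1,2,3,4,5}: X {3,4,5}->{3,4}; Z {1,2,3,4,5}->{4,5}
Constraint 2 (U + X = Z) on D(U)={2,3,4,5} D(X)={3,4} D(Z)={4,5}: U {2,3,4,5}->{2}; X {3,4}->{3}; Z {4,5}->{5}
Constraint 3 (U < Y) on D(U)={2} D(Y)={1,3,4,5}: Y {1,3,4,5}->{3,4,5}
Constraint 4 (X != Y) on D(X)={3} D(Y)={3,4,5}: Y {3,4,5}->{4,5}
So after all 4 constraints: D(U) = {2}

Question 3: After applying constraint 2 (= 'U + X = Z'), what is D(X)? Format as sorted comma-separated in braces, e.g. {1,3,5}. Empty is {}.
Answer: {3}

Derivation:
Constraint 1 (X < Z) on D(X)={3,4,5} D(Z)={1,2,3,4,5}: X {3,4,5}->{3,4}; Z {1,2,3,4,5}->{4,5}
Constraint 2 (U + X = Z) on D(U)={2,3,4,5} D(X)={3,4} D(Z)={4,5}: U {2,3,4,5}->{2}; X {3,4}->{3}; Z {4,5}->{5}
So after constraint 2: D(X) = {3}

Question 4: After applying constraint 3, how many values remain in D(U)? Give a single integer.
Answer: 1

Derivation:
Constraint 1 (X < Z) on D(X)={3,4,5} D(Z)={1,2,3,4,5}: X {3,4,5}->{3,4}; Z {1,2,3,4,5}->{4,5}
Constraint 2 (U + X = Z) on D(U)={2,3,4,5} D(X)={3,4} D(Z)={4,5}: U {2,3,4,5}->{2}; X {3,4}->{3}; Z {4,5}->{5}
Constraint 3 (U < Y) on D(U)={2} D(Y)={1,3,4,5}: Y {1,3,4,5}->{3,4,5}
So after constraint 3: D(U)={2}, size = 1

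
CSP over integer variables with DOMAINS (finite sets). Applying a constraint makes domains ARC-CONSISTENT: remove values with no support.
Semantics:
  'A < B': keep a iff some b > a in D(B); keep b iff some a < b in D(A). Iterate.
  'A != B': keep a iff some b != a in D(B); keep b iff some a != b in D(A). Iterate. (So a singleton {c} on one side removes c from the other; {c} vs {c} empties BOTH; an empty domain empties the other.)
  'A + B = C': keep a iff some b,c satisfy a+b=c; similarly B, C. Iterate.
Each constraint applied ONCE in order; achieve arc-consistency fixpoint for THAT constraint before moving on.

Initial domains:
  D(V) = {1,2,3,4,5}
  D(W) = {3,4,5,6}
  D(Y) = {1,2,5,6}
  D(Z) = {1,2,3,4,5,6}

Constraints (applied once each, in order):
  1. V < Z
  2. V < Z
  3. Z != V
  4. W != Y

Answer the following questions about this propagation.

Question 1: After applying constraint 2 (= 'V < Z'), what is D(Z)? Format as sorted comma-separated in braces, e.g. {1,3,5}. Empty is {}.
Constraint 1 (V < Z) on D(V)={1,2,3,4,5} D(Z)={1,2,3,4,5,6}: Z {1,2,3,4,5,6}->{2,3,4,5,6}
Constraint 2 (V < Z) on D(V)={1,2,3,4,5} D(Z)={2,3,4,5,6}: no change
So after constraint 2: D(Z) = {2,3,4,5,6}

Answer: {2,3,4,5,6}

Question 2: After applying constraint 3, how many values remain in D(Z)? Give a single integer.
Answer: 5

Derivation:
Constraint 1 (V < Z) on D(V)={1,2,3,4,5} D(Z)={1,2,3,4,5,6}: Z {1,2,3,4,5,6}->{2,3,4,5,6}
Constraint 2 (V < Z) on D(V)={1,2,3,4,5} D(Z)={2,3,4,5,6}: no change
Constraint 3 (Z != V) on D(Z)={2,3,4,5,6} D(V)={1,2,3,4,5}: no change
So after constraint 3: D(Z)={2,3,4,5,6}, size = 5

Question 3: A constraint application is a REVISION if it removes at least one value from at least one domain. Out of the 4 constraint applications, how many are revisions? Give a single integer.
Answer: 1

Derivation:
Constraint 1 (V < Z) on D(V)={1,2,3,4,5} D(Z)={1,2,3,4,5,6}: Z {1,2,3,4,5,6}->{2,3,4,5,6} => REVISION
Constraint 2 (V < Z) on D(V)={1,2,3,4,5} D(Z)={2,3,4,5,6}: no change => not a revision
Constraint 3 (Z != V) on D(Z)={2,3,4,5,6} D(V)={1,2,3,4,5}: no change => not a revision
Constraint 4 (W != Y) on D(W)={3,4,5,6} D(Y)={1,2,5,6}: no change => not a revision
Total revisions = 1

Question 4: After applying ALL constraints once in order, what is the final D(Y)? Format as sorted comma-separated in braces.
Constraint 1 (V < Z) on D(V)={1,2,3,4,5} D(Z)={1,2,3,4,5,6}: Z {1,2,3,4,5,6}->{2,3,4,5,6}
Constraint 2 (V < Z) on D(V)={1,2,3,4,5} D(Z)={2,3,4,5,6}: no change
Constraint 3 (Z != V) on D(Z)={2,3,4,5,6} D(V)={1,2,3,4,5}: no change
Constraint 4 (W != Y) on D(W)={3,4,5,6} D(Y)={1,2,5,6}: no change
So after all 4 constraints: D(Y) = {1,2,5,6}

Answer: {1,2,5,6}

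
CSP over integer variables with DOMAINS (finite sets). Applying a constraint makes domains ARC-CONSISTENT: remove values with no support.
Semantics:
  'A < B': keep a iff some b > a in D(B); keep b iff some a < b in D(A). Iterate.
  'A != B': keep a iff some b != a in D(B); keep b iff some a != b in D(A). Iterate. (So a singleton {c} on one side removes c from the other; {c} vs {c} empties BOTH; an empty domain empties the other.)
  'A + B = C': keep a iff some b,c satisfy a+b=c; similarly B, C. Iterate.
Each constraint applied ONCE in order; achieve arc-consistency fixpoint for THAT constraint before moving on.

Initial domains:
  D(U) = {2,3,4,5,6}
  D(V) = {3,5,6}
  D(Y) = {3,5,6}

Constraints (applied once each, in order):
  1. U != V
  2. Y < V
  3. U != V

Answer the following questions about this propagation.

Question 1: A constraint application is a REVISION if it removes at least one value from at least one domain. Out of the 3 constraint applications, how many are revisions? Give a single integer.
Answer: 1

Derivation:
Constraint 1 (U != V) on D(U)={2,3,4,5,6} D(V)={3,5,6}: no change => not a revision
Constraint 2 (Y < V) on D(Y)={3,5,6} D(V)={3,5,6}: Y {3,5,6}->{3,5}; V {3,5,6}->{5,6} => REVISION
Constraint 3 (U != V) on D(U)={2,3,4,5,6} D(V)={5,6}: no change => not a revision
Total revisions = 1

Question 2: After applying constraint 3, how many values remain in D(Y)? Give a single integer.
Constraint 1 (U != V) on D(U)={2,3,4,5,6} D(V)={3,5,6}: no change
Constraint 2 (Y < V) on D(Y)={3,5,6} D(V)={3,5,6}: Y {3,5,6}->{3,5}; V {3,5,6}->{5,6}
Constraint 3 (U != V) on D(U)={2,3,4,5,6} D(V)={5,6}: no change
So after constraint 3: D(Y)={3,5}, size = 2

Answer: 2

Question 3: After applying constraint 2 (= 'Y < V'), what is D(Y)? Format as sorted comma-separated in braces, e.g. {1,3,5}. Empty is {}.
Constraint 1 (U != V) on D(U)={2,3,4,5,6} D(V)={3,5,6}: no change
Constraint 2 (Y < V) on D(Y)={3,5,6} D(V)={3,5,6}: Y {3,5,6}->{3,5}; V {3,5,6}->{5,6}
So after constraint 2: D(Y) = {3,5}

Answer: {3,5}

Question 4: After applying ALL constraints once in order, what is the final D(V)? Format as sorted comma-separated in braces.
Answer: {5,6}

Derivation:
Constraint 1 (U != V) on D(U)={2,3,4,5,6} D(V)={3,5,6}: no change
Constraint 2 (Y < V) on D(Y)={3,5,6} D(V)={3,5,6}: Y {3,5,6}->{3,5}; V {3,5,6}->{5,6}
Constraint 3 (U != V) on D(U)={2,3,4,5,6} D(V)={5,6}: no change
So after all 3 constraints: D(V) = {5,6}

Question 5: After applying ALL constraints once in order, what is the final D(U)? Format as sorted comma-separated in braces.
Answer: {2,3,4,5,6}

Derivation:
Constraint 1 (U != V) on D(U)={2,3,4,5,6} D(V)={3,5,6}: no change
Constraint 2 (Y < V) on D(Y)={3,5,6} D(V)={3,5,6}: Y {3,5,6}->{3,5}; V {3,5,6}->{5,6}
Constraint 3 (U != V) on D(U)={2,3,4,5,6} D(V)={5,6}: no change
So after all 3 constraints: D(U) = {2,3,4,5,6}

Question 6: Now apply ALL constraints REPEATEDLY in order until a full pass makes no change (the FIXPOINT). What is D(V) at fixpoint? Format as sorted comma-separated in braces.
pass 0 (initial): D(V)={3,5,6}
pass 1: V {3,5,6}->{5,6}; Y {3,5,6}->{3,5}
pass 2: no change
Fixpoint after 2 passes: D(V) = {5,6}

Answer: {5,6}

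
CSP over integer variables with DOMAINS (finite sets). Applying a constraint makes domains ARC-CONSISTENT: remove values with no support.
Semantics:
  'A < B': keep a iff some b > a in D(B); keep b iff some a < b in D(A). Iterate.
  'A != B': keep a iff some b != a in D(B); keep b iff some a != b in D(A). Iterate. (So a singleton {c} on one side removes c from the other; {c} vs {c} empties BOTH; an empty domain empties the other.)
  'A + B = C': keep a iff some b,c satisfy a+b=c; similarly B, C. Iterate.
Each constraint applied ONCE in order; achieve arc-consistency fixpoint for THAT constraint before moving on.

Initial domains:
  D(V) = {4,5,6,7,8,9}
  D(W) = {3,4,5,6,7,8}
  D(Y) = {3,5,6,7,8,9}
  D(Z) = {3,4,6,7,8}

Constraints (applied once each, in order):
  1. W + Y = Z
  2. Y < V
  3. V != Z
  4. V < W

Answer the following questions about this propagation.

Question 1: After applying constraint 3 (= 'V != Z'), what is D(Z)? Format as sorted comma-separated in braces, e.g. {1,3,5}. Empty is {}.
Answer: {6,7,8}

Derivation:
Constraint 1 (W + Y = Z) on D(W)={3,4,5,6,7,8} D(Y)={3,5,6,7,8,9} D(Z)={3,4,6,7,8}: W {3,4,5,6,7,8}->{3,4,5}; Y {3,5,6,7,8,9}->{3,5}; Z {3,4,6,7,8}->{6,7,8}
Constraint 2 (Y < V) on D(Y)={3,5} D(V)={4,5,6,7,8,9}: no change
Constraint 3 (V != Z) on D(V)={4,5,6,7,8,9} D(Z)={6,7,8}: no change
So after constraint 3: D(Z) = {6,7,8}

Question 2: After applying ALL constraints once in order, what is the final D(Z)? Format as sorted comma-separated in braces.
Constraint 1 (W + Y = Z) on D(W)={3,4,5,6,7,8} D(Y)={3,5,6,7,8,9} D(Z)={3,4,6,7,8}: W {3,4,5,6,7,8}->{3,4,5}; Y {3,5,6,7,8,9}->{3,5}; Z {3,4,6,7,8}->{6,7,8}
Constraint 2 (Y < V) on D(Y)={3,5} D(V)={4,5,6,7,8,9}: no change
Constraint 3 (V != Z) on D(V)={4,5,6,7,8,9} D(Z)={6,7,8}: no change
Constraint 4 (V < W) on D(V)={4,5,6,7,8,9} D(W)={3,4,5}: V {4,5,6,7,8,9}->{4}; W {3,4,5}->{5}
So after all 4 constraints: D(Z) = {6,7,8}

Answer: {6,7,8}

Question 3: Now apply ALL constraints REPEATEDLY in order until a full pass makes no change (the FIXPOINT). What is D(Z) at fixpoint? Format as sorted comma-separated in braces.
Answer: {8}

Derivation:
pass 0 (initial): D(Z)={3,4,6,7,8}
pass 1: V {4,5,6,7,8,9}->{4}; W {3,4,5,6,7,8}->{5}; Y {3,5,6,7,8,9}->{3,5}; Z {3,4,6,7,8}->{6,7,8}
pass 2: Y {3,5}->{3}; Z {6,7,8}->{8}
pass 3: no change
Fixpoint after 3 passes: D(Z) = {8}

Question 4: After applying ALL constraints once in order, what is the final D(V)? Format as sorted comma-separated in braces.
Constraint 1 (W + Y = Z) on D(W)={3,4,5,6,7,8} D(Y)={3,5,6,7,8,9} D(Z)={3,4,6,7,8}: W {3,4,5,6,7,8}->{3,4,5}; Y {3,5,6,7,8,9}->{3,5}; Z {3,4,6,7,8}->{6,7,8}
Constraint 2 (Y < V) on D(Y)={3,5} D(V)={4,5,6,7,8,9}: no change
Constraint 3 (V != Z) on D(V)={4,5,6,7,8,9} D(Z)={6,7,8}: no change
Constraint 4 (V < W) on D(V)={4,5,6,7,8,9} D(W)={3,4,5}: V {4,5,6,7,8,9}->{4}; W {3,4,5}->{5}
So after all 4 constraints: D(V) = {4}

Answer: {4}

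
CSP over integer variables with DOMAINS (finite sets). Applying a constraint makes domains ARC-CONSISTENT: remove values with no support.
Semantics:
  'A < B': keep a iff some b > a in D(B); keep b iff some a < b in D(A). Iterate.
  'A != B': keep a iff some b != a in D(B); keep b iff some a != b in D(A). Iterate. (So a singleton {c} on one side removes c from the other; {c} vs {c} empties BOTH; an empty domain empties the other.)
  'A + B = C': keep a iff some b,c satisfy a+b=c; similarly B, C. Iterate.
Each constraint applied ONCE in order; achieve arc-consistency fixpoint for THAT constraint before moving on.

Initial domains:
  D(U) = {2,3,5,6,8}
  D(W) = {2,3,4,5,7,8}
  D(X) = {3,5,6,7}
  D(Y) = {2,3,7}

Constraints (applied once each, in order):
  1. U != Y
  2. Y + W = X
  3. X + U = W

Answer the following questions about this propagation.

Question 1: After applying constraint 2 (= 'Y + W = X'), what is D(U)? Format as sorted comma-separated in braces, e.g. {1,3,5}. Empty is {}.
Constraint 1 (U != Y) on D(U)={2,3,5,6,8} D(Y)={2,3,7}: no change
Constraint 2 (Y + W = X) on D(Y)={2,3,7} D(W)={2,3,4,5,7,8} D(X)={3,5,6,7}: Y {2,3,7}->{2,3}; W {2,3,4,5,7,8}->{2,3,4,5}; X {3,5,6,7}->{5,6,7}
So after constraint 2: D(U) = {2,3,5,6,8}

Answer: {2,3,5,6,8}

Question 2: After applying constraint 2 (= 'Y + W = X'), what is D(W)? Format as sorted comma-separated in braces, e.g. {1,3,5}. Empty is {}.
Answer: {2,3,4,5}

Derivation:
Constraint 1 (U != Y) on D(U)={2,3,5,6,8} D(Y)={2,3,7}: no change
Constraint 2 (Y + W = X) on D(Y)={2,3,7} D(W)={2,3,4,5,7,8} D(X)={3,5,6,7}: Y {2,3,7}->{2,3}; W {2,3,4,5,7,8}->{2,3,4,5}; X {3,5,6,7}->{5,6,7}
So after constraint 2: D(W) = {2,3,4,5}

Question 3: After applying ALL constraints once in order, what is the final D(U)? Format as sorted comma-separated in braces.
Answer: {}

Derivation:
Constraint 1 (U != Y) on D(U)={2,3,5,6,8} D(Y)={2,3,7}: no change
Constraint 2 (Y + W = X) on D(Y)={2,3,7} D(W)={2,3,4,5,7,8} D(X)={3,5,6,7}: Y {2,3,7}->{2,3}; W {2,3,4,5,7,8}->{2,3,4,5}; X {3,5,6,7}->{5,6,7}
Constraint 3 (X + U = W) on D(X)={5,6,7} D(U)={2,3,5,6,8} D(W)={2,3,4,5}: X {5,6,7}->{}; U {2,3,5,6,8}->{}; W {2,3,4,5}->{}
So after all 3 constraints: D(U) = {}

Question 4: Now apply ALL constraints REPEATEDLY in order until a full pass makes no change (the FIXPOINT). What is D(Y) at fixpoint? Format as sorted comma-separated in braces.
pass 0 (initial): D(Y)={2,3,7}
pass 1: U {2,3,5,6,8}->{}; W {2,3,4,5,7,8}->{}; X {3,5,6,7}->{}; Y {2,3,7}->{2,3}
pass 2: Y {2,3}->{}
pass 3: no change
Fixpoint after 3 passes: D(Y) = {}

Answer: {}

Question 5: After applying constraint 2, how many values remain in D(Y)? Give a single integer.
Constraint 1 (U != Y) on D(U)={2,3,5,6,8} D(Y)={2,3,7}: no change
Constraint 2 (Y + W = X) on D(Y)={2,3,7} D(W)={2,3,4,5,7,8} D(X)={3,5,6,7}: Y {2,3,7}->{2,3}; W {2,3,4,5,7,8}->{2,3,4,5}; X {3,5,6,7}->{5,6,7}
So after constraint 2: D(Y)={2,3}, size = 2

Answer: 2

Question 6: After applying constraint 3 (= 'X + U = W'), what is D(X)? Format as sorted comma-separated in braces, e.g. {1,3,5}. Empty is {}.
Answer: {}

Derivation:
Constraint 1 (U != Y) on D(U)={2,3,5,6,8} D(Y)={2,3,7}: no change
Constraint 2 (Y + W = X) on D(Y)={2,3,7} D(W)={2,3,4,5,7,8} D(X)={3,5,6,7}: Y {2,3,7}->{2,3}; W {2,3,4,5,7,8}->{2,3,4,5}; X {3,5,6,7}->{5,6,7}
Constraint 3 (X + U = W) on D(X)={5,6,7} D(U)={2,3,5,6,8} D(W)={2,3,4,5}: X {5,6,7}->{}; U {2,3,5,6,8}->{}; W {2,3,4,5}->{}
So after constraint 3: D(X) = {}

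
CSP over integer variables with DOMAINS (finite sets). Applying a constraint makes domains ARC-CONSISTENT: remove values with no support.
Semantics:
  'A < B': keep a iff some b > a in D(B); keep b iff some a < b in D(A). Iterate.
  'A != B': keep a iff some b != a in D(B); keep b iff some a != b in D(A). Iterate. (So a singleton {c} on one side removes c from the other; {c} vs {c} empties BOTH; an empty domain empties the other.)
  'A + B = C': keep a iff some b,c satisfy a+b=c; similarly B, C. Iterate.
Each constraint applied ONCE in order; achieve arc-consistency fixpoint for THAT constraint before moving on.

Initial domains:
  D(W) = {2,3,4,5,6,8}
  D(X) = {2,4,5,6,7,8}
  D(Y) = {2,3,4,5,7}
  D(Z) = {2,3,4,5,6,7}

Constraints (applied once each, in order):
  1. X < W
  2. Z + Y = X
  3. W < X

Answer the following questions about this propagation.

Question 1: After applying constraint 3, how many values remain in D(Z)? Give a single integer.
Answer: 4

Derivation:
Constraint 1 (X < W) on D(X)={2,4,5,6,7,8} D(W)={2,3,4,5,6,8}: X {2,4,5,6,7,8}->{2,4,5,6,7}; W {2,3,4,5,6,8}->{3,4,5,6,8}
Constraint 2 (Z + Y = X) on D(Z)={2,3,4,5,6,7} D(Y)={2,3,4,5,7} D(X)={2,4,5,6,7}: Z {2,3,4,5,6,7}->{2,3,4,5}; Y {2,3,4,5,7}->{2,3,4,5}; X {2,4,5,6,7}->{4,5,6,7}
Constraint 3 (W < X) on D(W)={3,4,5,6,8} D(X)={4,5,6,7}: W {3,4,5,6,8}->{3,4,5,6}
So after constraint 3: D(Z)={2,3,4,5}, size = 4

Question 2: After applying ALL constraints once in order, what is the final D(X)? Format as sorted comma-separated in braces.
Answer: {4,5,6,7}

Derivation:
Constraint 1 (X < W) on D(X)={2,4,5,6,7,8} D(W)={2,3,4,5,6,8}: X {2,4,5,6,7,8}->{2,4,5,6,7}; W {2,3,4,5,6,8}->{3,4,5,6,8}
Constraint 2 (Z + Y = X) on D(Z)={2,3,4,5,6,7} D(Y)={2,3,4,5,7} D(X)={2,4,5,6,7}: Z {2,3,4,5,6,7}->{2,3,4,5}; Y {2,3,4,5,7}->{2,3,4,5}; X {2,4,5,6,7}->{4,5,6,7}
Constraint 3 (W < X) on D(W)={3,4,5,6,8} D(X)={4,5,6,7}: W {3,4,5,6,8}->{3,4,5,6}
So after all 3 constraints: D(X) = {4,5,6,7}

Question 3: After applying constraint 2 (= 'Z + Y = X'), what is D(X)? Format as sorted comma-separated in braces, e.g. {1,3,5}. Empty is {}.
Constraint 1 (X < W) on D(X)={2,4,5,6,7,8} D(W)={2,3,4,5,6,8}: X {2,4,5,6,7,8}->{2,4,5,6,7}; W {2,3,4,5,6,8}->{3,4,5,6,8}
Constraint 2 (Z + Y = X) on D(Z)={2,3,4,5,6,7} D(Y)={2,3,4,5,7} D(X)={2,4,5,6,7}: Z {2,3,4,5,6,7}->{2,3,4,5}; Y {2,3,4,5,7}->{2,3,4,5}; X {2,4,5,6,7}->{4,5,6,7}
So after constraint 2: D(X) = {4,5,6,7}

Answer: {4,5,6,7}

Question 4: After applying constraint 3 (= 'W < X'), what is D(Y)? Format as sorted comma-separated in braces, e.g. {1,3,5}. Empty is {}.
Constraint 1 (X < W) on D(X)={2,4,5,6,7,8} D(W)={2,3,4,5,6,8}: X {2,4,5,6,7,8}->{2,4,5,6,7}; W {2,3,4,5,6,8}->{3,4,5,6,8}
Constraint 2 (Z + Y = X) on D(Z)={2,3,4,5,6,7} D(Y)={2,3,4,5,7} D(X)={2,4,5,6,7}: Z {2,3,4,5,6,7}->{2,3,4,5}; Y {2,3,4,5,7}->{2,3,4,5}; X {2,4,5,6,7}->{4,5,6,7}
Constraint 3 (W < X) on D(W)={3,4,5,6,8} D(X)={4,5,6,7}: W {3,4,5,6,8}->{3,4,5,6}
So after constraint 3: D(Y) = {2,3,4,5}

Answer: {2,3,4,5}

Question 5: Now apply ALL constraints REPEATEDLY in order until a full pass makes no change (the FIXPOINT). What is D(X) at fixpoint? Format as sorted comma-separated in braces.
Answer: {}

Derivation:
pass 0 (initial): D(X)={2,4,5,6,7,8}
pass 1: W {2,3,4,5,6,8}->{3,4,5,6}; X {2,4,5,6,7,8}->{4,5,6,7}; Y {2,3,4,5,7}->{2,3,4,5}; Z {2,3,4,5,6,7}->{2,3,4,5}
pass 2: W {3,4,5,6}->{}; X {4,5,6,7}->{}; Y {2,3,4,5}->{2,3}; Z {2,3,4,5}->{2,3}
pass 3: Y {2,3}->{}; Z {2,3}->{}
pass 4: no change
Fixpoint after 4 passes: D(X) = {}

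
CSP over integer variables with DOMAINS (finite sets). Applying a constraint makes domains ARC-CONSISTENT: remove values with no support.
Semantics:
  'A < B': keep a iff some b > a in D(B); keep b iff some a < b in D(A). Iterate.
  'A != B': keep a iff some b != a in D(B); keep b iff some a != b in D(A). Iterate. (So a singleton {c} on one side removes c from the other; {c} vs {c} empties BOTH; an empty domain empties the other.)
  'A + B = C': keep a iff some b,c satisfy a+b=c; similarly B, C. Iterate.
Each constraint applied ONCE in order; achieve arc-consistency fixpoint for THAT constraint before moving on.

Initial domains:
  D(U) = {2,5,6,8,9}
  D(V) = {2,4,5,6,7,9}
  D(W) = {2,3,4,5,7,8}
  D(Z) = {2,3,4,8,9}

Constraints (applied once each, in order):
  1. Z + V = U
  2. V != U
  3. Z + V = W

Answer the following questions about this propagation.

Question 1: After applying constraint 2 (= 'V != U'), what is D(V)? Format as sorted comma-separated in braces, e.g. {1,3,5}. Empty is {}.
Answer: {2,4,5,6,7}

Derivation:
Constraint 1 (Z + V = U) on D(Z)={2,3,4,8,9} D(V)={2,4,5,6,7,9} D(U)={2,5,6,8,9}: Z {2,3,4,8,9}->{2,3,4}; V {2,4,5,6,7,9}->{2,4,5,6,7}; U {2,5,6,8,9}->{5,6,8,9}
Constraint 2 (V != U) on D(V)={2,4,5,6,7} D(U)={5,6,8,9}: no change
So after constraint 2: D(V) = {2,4,5,6,7}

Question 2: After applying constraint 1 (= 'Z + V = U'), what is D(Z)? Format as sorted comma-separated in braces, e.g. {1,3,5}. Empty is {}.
Answer: {2,3,4}

Derivation:
Constraint 1 (Z + V = U) on D(Z)={2,3,4,8,9} D(V)={2,4,5,6,7,9} D(U)={2,5,6,8,9}: Z {2,3,4,8,9}->{2,3,4}; V {2,4,5,6,7,9}->{2,4,5,6,7}; U {2,5,6,8,9}->{5,6,8,9}
So after constraint 1: D(Z) = {2,3,4}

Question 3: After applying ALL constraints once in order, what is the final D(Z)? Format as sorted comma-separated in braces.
Constraint 1 (Z + V = U) on D(Z)={2,3,4,8,9} D(V)={2,4,5,6,7,9} D(U)={2,5,6,8,9}: Z {2,3,4,8,9}->{2,3,4}; V {2,4,5,6,7,9}->{2,4,5,6,7}; U {2,5,6,8,9}->{5,6,8,9}
Constraint 2 (V != U) on D(V)={2,4,5,6,7} D(U)={5,6,8,9}: no change
Constraint 3 (Z + V = W) on D(Z)={2,3,4} D(V)={2,4,5,6,7} D(W)={2,3,4,5,7,8}: V {2,4,5,6,7}->{2,4,5,6}; W {2,3,4,5,7,8}->{4,5,7,8}
So after all 3 constraints: D(Z) = {2,3,4}

Answer: {2,3,4}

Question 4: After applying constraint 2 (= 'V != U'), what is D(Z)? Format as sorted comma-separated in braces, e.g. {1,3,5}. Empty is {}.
Constraint 1 (Z + V = U) on D(Z)={2,3,4,8,9} D(V)={2,4,5,6,7,9} D(U)={2,5,6,8,9}: Z {2,3,4,8,9}->{2,3,4}; V {2,4,5,6,7,9}->{2,4,5,6,7}; U {2,5,6,8,9}->{5,6,8,9}
Constraint 2 (V != U) on D(V)={2,4,5,6,7} D(U)={5,6,8,9}: no change
So after constraint 2: D(Z) = {2,3,4}

Answer: {2,3,4}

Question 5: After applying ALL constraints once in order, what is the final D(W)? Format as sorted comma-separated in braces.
Answer: {4,5,7,8}

Derivation:
Constraint 1 (Z + V = U) on D(Z)={2,3,4,8,9} D(V)={2,4,5,6,7,9} D(U)={2,5,6,8,9}: Z {2,3,4,8,9}->{2,3,4}; V {2,4,5,6,7,9}->{2,4,5,6,7}; U {2,5,6,8,9}->{5,6,8,9}
Constraint 2 (V != U) on D(V)={2,4,5,6,7} D(U)={5,6,8,9}: no change
Constraint 3 (Z + V = W) on D(Z)={2,3,4} D(V)={2,4,5,6,7} D(W)={2,3,4,5,7,8}: V {2,4,5,6,7}->{2,4,5,6}; W {2,3,4,5,7,8}->{4,5,7,8}
So after all 3 constraints: D(W) = {4,5,7,8}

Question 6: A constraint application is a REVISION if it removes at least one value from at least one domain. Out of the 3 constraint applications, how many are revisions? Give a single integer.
Constraint 1 (Z + V = U) on D(Z)={2,3,4,8,9} D(V)={2,4,5,6,7,9} D(U)={2,5,6,8,9}: Z {2,3,4,8,9}->{2,3,4}; V {2,4,5,6,7,9}->{2,4,5,6,7}; U {2,5,6,8,9}->{5,6,8,9} => REVISION
Constraint 2 (V != U) on D(V)={2,4,5,6,7} D(U)={5,6,8,9}: no change => not a revision
Constraint 3 (Z + V = W) on D(Z)={2,3,4} D(V)={2,4,5,6,7} D(W)={2,3,4,5,7,8}: V {2,4,5,6,7}->{2,4,5,6}; W {2,3,4,5,7,8}->{4,5,7,8} => REVISION
Total revisions = 2

Answer: 2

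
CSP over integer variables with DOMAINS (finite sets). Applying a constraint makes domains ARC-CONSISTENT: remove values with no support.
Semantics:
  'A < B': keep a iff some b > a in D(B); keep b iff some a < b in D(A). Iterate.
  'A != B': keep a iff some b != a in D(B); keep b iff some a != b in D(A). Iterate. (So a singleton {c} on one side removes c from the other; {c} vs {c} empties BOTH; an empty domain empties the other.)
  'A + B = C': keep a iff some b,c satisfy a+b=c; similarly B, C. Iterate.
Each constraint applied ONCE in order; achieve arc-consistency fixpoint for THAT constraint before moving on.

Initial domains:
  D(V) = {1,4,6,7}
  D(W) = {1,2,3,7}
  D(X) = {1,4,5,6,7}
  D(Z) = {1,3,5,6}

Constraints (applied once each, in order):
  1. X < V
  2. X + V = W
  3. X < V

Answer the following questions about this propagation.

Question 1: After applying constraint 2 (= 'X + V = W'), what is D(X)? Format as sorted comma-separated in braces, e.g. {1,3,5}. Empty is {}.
Constraint 1 (X < V) on D(X)={1,4,5,6,7} D(V)={1,4,6,7}: X {1,4,5,6,7}->{1,4,5,6}; V {1,4,6,7}->{4,6,7}
Constraint 2 (X + V = W) on D(X)={1,4,5,6} D(V)={4,6,7} D(W)={1,2,3,7}: X {1,4,5,6}->{1}; V {4,6,7}->{6}; W {1,2,3,7}->{7}
So after constraint 2: D(X) = {1}

Answer: {1}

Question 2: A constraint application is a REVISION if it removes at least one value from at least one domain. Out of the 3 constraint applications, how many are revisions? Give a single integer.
Answer: 2

Derivation:
Constraint 1 (X < V) on D(X)={1,4,5,6,7} D(V)={1,4,6,7}: X {1,4,5,6,7}->{1,4,5,6}; V {1,4,6,7}->{4,6,7} => REVISION
Constraint 2 (X + V = W) on D(X)={1,4,5,6} D(V)={4,6,7} D(W)={1,2,3,7}: X {1,4,5,6}->{1}; V {4,6,7}->{6}; W {1,2,3,7}->{7} => REVISION
Constraint 3 (X < V) on D(X)={1} D(V)={6}: no change => not a revision
Total revisions = 2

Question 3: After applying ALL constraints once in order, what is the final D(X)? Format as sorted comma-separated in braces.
Answer: {1}

Derivation:
Constraint 1 (X < V) on D(X)={1,4,5,6,7} D(V)={1,4,6,7}: X {1,4,5,6,7}->{1,4,5,6}; V {1,4,6,7}->{4,6,7}
Constraint 2 (X + V = W) on D(X)={1,4,5,6} D(V)={4,6,7} D(W)={1,2,3,7}: X {1,4,5,6}->{1}; V {4,6,7}->{6}; W {1,2,3,7}->{7}
Constraint 3 (X < V) on D(X)={1} D(V)={6}: no change
So after all 3 constraints: D(X) = {1}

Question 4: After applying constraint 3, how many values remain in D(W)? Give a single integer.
Answer: 1

Derivation:
Constraint 1 (X < V) on D(X)={1,4,5,6,7} D(V)={1,4,6,7}: X {1,4,5,6,7}->{1,4,5,6}; V {1,4,6,7}->{4,6,7}
Constraint 2 (X + V = W) on D(X)={1,4,5,6} D(V)={4,6,7} D(W)={1,2,3,7}: X {1,4,5,6}->{1}; V {4,6,7}->{6}; W {1,2,3,7}->{7}
Constraint 3 (X < V) on D(X)={1} D(V)={6}: no change
So after constraint 3: D(W)={7}, size = 1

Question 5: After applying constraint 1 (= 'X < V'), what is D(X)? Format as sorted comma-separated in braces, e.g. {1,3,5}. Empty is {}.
Answer: {1,4,5,6}

Derivation:
Constraint 1 (X < V) on D(X)={1,4,5,6,7} D(V)={1,4,6,7}: X {1,4,5,6,7}->{1,4,5,6}; V {1,4,6,7}->{4,6,7}
So after constraint 1: D(X) = {1,4,5,6}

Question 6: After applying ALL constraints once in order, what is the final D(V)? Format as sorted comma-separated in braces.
Constraint 1 (X < V) on D(X)={1,4,5,6,7} D(V)={1,4,6,7}: X {1,4,5,6,7}->{1,4,5,6}; V {1,4,6,7}->{4,6,7}
Constraint 2 (X + V = W) on D(X)={1,4,5,6} D(V)={4,6,7} D(W)={1,2,3,7}: X {1,4,5,6}->{1}; V {4,6,7}->{6}; W {1,2,3,7}->{7}
Constraint 3 (X < V) on D(X)={1} D(V)={6}: no change
So after all 3 constraints: D(V) = {6}

Answer: {6}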